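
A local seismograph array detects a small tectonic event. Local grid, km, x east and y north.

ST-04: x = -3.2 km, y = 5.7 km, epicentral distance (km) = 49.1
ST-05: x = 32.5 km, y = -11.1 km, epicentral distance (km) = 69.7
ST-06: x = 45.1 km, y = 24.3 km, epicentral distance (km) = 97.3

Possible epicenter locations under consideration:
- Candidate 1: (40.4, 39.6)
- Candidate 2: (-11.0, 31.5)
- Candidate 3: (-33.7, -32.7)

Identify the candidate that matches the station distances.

Candidate 3

For each candidate, compare |candidate − station| to the reported distance:
Candidate 1: residuals ST-04 6.1, ST-05 18.4, ST-06 81.3 → max 81.3 km
Candidate 2: residuals ST-04 22.1, ST-05 8.8, ST-06 40.7 → max 40.7 km
Candidate 3: residuals ST-04 0.1, ST-05 0.1, ST-06 0.0 → max 0.1 km
Only Candidate 3 has all residuals ≈ 0.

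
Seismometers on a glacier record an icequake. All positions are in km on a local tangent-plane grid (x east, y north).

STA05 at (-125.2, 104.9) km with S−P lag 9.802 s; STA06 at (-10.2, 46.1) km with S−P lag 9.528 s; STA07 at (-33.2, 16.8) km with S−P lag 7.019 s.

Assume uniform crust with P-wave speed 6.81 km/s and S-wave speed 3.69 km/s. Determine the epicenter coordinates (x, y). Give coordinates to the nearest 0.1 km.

Distance from S−P lag: d = Δt · v_P v_S / (v_P − v_S) = Δt · (6.81·3.69)/(6.81−3.69) ≈ 8.0541·Δt.
So d_STA05 = 78.95, d_STA06 = 76.74, d_STA07 = 56.53 km.
Circle about each station: (x + 125.2)² + (y − 104.9)² = 78.95²; (x + 10.2)² + (y − 46.1)² = 76.74²; (x + 33.2)² + (y − 16.8)² = 56.53².
Subtracting the STA05 equation from the STA06 and STA07 equations removes the quadratic terms:
230.0 x − 117.6 y = -24105.73
184.0 x − 176.2 y = -22257.11
Solving the 2×2 system: x ≈ -86.3, y ≈ 36.2 km.
Check against STA05 (with the unrounded x, y): √((x + 125.2)²+(y − 104.9)²) = 78.95 ≈ 78.95 km. ✓

-86.3 km east, 36.2 km north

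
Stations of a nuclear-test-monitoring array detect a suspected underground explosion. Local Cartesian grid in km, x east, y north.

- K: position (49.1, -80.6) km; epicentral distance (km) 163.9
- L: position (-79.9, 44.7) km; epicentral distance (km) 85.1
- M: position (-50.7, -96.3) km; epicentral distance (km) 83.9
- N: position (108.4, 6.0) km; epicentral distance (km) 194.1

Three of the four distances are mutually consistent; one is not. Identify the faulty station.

N

Solve using three stations at a time. Using K, L, M (subtract circle equations pairwise → linear system) gives (x, y) ≈ (-108.5, -35.5).
Distances from that point to each station vs reported:
  K: calculated 163.9 vs reported 163.9 → residual 0.0 km
  L: calculated 85.1 vs reported 85.1 → residual 0.0 km
  M: calculated 83.9 vs reported 83.9 → residual 0.0 km
  N: calculated 220.8 vs reported 194.1 → residual 26.7 km
K, L, M are mutually consistent (residuals ≈ 0); N is off by 26.7 km.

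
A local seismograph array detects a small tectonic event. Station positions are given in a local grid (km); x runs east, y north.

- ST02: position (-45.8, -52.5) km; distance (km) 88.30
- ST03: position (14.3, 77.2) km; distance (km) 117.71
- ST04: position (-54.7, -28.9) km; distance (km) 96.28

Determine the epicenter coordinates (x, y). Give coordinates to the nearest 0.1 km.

x ≈ 41.2 km, y ≈ -37.4 km

Circle about each station: (x + 45.8)² + (y + 52.5)² = 88.30²; (x − 14.3)² + (y − 77.2)² = 117.71²; (x + 54.7)² + (y + 28.9)² = 96.28².
Subtracting the ST02 equation from the ST03 and ST04 equations removes the quadratic terms:
120.2 x + 259.4 y = -4748.31
-17.8 x + 47.2 y = -2499.54
Solving the 2×2 system: x ≈ 41.2, y ≈ -37.4 km.
Check against ST02 (with the unrounded x, y): √((x + 45.8)²+(y + 52.5)²) = 88.33 ≈ 88.30 km. ✓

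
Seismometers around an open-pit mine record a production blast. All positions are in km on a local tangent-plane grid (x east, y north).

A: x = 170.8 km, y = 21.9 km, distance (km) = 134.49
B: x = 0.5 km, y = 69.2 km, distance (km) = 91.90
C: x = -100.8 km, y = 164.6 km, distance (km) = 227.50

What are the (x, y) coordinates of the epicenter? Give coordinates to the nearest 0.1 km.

41.0 km east, -13.3 km north

Circle about each station: (x − 170.8)² + (y − 21.9)² = 134.49²; (x − 0.5)² + (y − 69.2)² = 91.90²; (x + 100.8)² + (y − 164.6)² = 227.50².
Subtracting pairs of circle equations eliminates x²+y² and gives linear equations (the radical axes):
-340.6 x + 94.6 y = -15221.41
-543.2 x + 285.4 y = -26067.14
Solving the 2×2 system: x ≈ 41.0, y ≈ -13.3 km.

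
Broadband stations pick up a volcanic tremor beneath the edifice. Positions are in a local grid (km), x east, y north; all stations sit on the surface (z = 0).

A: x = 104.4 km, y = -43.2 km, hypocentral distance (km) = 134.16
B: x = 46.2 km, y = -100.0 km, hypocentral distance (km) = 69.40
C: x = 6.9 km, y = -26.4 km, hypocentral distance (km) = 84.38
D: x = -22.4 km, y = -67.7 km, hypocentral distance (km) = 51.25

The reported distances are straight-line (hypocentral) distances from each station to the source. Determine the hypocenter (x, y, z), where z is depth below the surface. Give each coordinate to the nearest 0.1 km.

Each station gives a sphere (x−x_i)² + (y−y_i)² + z² = d_i² (stations at z=0).
Subtracting the A sphere from B and C: z² cancels, leaving linear equations in x and y:
-116.4 x − 113.6 y = 12551.39
-195.0 x + 33.6 y = -1142.11
Solving: x ≈ -11.203, y ≈ -99.008 km (keep extra digits for the depth step; rounded: -11.2, -99.0).
Then from the A sphere: z² = 134.16² − (x − 104.4)² − (y + 43.2)² with x = -11.203, y = -99.008, so z ≈ 38.991 ≈ 39.0 km.

(-11.2, -99.0, 39.0)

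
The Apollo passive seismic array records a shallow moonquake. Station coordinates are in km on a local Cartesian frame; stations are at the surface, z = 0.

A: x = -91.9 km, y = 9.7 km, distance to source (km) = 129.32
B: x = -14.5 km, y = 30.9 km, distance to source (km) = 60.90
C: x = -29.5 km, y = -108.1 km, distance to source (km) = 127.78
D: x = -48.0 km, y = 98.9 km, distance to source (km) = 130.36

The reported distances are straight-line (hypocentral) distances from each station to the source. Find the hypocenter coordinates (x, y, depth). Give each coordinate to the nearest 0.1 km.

(36.3, 0.5, 14.3)

Each station gives a sphere (x−x_i)² + (y−y_i)² + z² = d_i² (stations at z=0).
Subtracting the A sphere from B and C: z² cancels, leaving linear equations in x and y:
154.8 x + 42.4 y = 5640.21
124.8 x − 235.6 y = 4412.09
Solving: x ≈ 36.298, y ≈ 0.501 km (keep extra digits for the depth step; rounded: 36.3, 0.5).
Then from the A sphere: z² = 129.32² − (x + 91.9)² − (y − 9.7)² with x = 36.298, y = 0.501, so z ≈ 14.294 ≈ 14.3 km.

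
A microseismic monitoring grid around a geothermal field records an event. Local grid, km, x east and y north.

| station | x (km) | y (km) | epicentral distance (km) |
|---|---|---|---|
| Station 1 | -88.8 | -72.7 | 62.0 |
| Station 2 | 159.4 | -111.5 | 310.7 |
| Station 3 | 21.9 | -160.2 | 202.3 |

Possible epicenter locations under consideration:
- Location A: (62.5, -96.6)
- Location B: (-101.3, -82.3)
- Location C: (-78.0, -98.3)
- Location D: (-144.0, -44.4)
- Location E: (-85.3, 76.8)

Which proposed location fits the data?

For each candidate, compare |candidate − station| to the reported distance:
Location A: residuals Station 1 91.2, Station 2 212.7, Station 3 126.8 → max 212.7 km
Location B: residuals Station 1 46.2, Station 2 48.4, Station 3 56.5 → max 56.5 km
Location C: residuals Station 1 34.2, Station 2 72.9, Station 3 84.8 → max 84.8 km
Location D: residuals Station 1 0.0, Station 2 0.0, Station 3 0.0 → max 0.0 km
Location E: residuals Station 1 87.5, Station 2 1.9, Station 3 57.8 → max 87.5 km
Only Location D has all residuals ≈ 0.

Location D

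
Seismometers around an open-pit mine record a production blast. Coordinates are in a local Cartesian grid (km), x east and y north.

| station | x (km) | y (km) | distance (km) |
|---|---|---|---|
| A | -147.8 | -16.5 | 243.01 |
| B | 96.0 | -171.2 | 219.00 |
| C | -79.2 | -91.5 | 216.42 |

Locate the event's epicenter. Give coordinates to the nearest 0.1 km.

86.6 km east, 47.6 km north

Circle about each station: (x + 147.8)² + (y + 16.5)² = 243.01²; (x − 96.0)² + (y + 171.2)² = 219.00²; (x + 79.2)² + (y + 91.5)² = 216.42².
Subtracting the A equation from the B and C equations removes the quadratic terms:
487.6 x − 309.4 y = 27501.21
137.2 x − 150.0 y = 4744.04
Solving the 2×2 system: x ≈ 86.6, y ≈ 47.6 km.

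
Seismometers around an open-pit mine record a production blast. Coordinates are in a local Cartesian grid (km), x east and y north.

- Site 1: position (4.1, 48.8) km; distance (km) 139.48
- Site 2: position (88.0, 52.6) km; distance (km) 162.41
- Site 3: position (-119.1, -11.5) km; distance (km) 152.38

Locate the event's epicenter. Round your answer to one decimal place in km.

Circle about each station: (x − 4.1)² + (y − 48.8)² = 139.48²; (x − 88.0)² + (y − 52.6)² = 162.41²; (x + 119.1)² + (y + 11.5)² = 152.38².
Subtracting the Site 1 equation from the Site 2 and Site 3 equations removes the quadratic terms:
167.8 x + 7.6 y = 1190.17
-246.4 x − 120.6 y = 8153.82
Solving the 2×2 system: x ≈ 11.2, y ≈ -90.5 km.
Check against Site 1 (with the unrounded x, y): √((x − 4.1)²+(y − 48.8)²) = 139.45 ≈ 139.48 km. ✓

x ≈ 11.2 km, y ≈ -90.5 km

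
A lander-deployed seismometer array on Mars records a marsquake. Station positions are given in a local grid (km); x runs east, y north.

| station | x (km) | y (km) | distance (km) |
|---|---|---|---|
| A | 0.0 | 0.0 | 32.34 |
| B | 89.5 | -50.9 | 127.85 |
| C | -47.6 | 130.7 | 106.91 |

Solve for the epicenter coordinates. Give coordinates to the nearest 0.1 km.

x ≈ -8.5 km, y ≈ 31.2 km

Circle about each station: x² + y² = 32.34²; (x − 89.5)² + (y + 50.9)² = 127.85²; (x + 47.6)² + (y − 130.7)² = 106.91².
Subtracting the A equation from the B and C equations removes the quadratic terms:
179.0 x − 101.8 y = -4698.69
-95.2 x + 261.4 y = 8964.38
Solving the 2×2 system: x ≈ -8.5, y ≈ 31.2 km.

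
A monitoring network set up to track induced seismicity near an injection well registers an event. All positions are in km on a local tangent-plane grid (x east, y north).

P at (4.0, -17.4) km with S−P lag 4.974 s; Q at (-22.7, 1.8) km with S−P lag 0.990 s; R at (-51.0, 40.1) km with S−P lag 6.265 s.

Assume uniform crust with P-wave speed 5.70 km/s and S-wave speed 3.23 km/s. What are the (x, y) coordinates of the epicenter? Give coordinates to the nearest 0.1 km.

-29.4 km east, -1.3 km north

Distance from S−P lag: d = Δt · v_P v_S / (v_P − v_S) = Δt · (5.70·3.23)/(5.70−3.23) ≈ 7.4538·Δt.
So d_P = 37.08, d_Q = 7.38, d_R = 46.70 km.
Circle about each station: (x − 4.0)² + (y + 17.4)² = 37.08²; (x + 22.7)² + (y − 1.8)² = 7.38²; (x + 51.0)² + (y − 40.1)² = 46.70².
Subtracting the P equation from the Q and R equations removes the quadratic terms:
-53.4 x + 38.4 y = 1520.23
-110.0 x + 115.0 y = 3084.29
Solving the 2×2 system: x ≈ -29.4, y ≈ -1.3 km.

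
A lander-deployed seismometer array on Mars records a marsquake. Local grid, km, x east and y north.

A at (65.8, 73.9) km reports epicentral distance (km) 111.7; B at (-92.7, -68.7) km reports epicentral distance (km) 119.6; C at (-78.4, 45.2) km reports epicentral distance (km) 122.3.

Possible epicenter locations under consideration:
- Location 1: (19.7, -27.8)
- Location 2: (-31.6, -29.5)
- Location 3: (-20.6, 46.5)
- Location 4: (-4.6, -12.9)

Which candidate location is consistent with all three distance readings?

Location 1

For each candidate, compare |candidate − station| to the reported distance:
Location 1: residuals A 0.0, B 0.0, C 0.0 → max 0.0 km
Location 2: residuals A 30.4, B 47.0, C 34.2 → max 47.0 km
Location 3: residuals A 21.1, B 16.3, C 64.5 → max 64.5 km
Location 4: residuals A 0.1, B 15.3, C 28.4 → max 28.4 km
Only Location 1 has all residuals ≈ 0.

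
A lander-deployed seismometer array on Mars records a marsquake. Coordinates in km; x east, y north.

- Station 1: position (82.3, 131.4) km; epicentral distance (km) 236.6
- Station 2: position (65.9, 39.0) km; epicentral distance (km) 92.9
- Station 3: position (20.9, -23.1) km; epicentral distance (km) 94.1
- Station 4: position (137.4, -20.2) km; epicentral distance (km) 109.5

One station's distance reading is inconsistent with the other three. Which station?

Station 2

Solve using three stations at a time. Using Station 1, Station 3, Station 4 (subtract circle equations pairwise → linear system) gives (x, y) ≈ (67.8, -104.8).
Distances from that point to each station vs reported:
  Station 1: calculated 236.6 vs reported 236.6 → residual 0.0 km
  Station 2: calculated 143.8 vs reported 92.9 → residual 50.9 km
  Station 3: calculated 94.2 vs reported 94.1 → residual 0.1 km
  Station 4: calculated 109.6 vs reported 109.5 → residual 0.1 km
Station 1, Station 3, Station 4 are mutually consistent (residuals ≈ 0); Station 2 is off by 50.9 km.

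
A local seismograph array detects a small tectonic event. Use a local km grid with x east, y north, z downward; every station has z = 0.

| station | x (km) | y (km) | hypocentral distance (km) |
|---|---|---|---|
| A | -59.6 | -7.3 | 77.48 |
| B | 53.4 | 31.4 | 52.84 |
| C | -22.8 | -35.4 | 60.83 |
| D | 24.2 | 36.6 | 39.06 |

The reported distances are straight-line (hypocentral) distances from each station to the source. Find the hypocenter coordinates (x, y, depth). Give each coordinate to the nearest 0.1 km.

Each station gives a sphere (x−x_i)² + (y−y_i)² + z² = d_i² (stations at z=0).
Subtracting the A sphere from B and C: z² cancels, leaving linear equations in x and y:
226.0 x + 77.4 y = 3443.15
73.6 x − 56.2 y = 470.41
Solving: x ≈ 12.497, y ≈ 7.996 km (keep extra digits for the depth step; rounded: 12.5, 8.0).
Then from the A sphere: z² = 77.48² − (x + 59.6)² − (y + 7.3)² with x = 12.497, y = 7.996, so z ≈ 23.900 ≈ 23.9 km.
Check against D (with the unrounded solution): distance 39.07 ≈ 39.06 km. ✓

x ≈ 12.5 km, y ≈ 8.0 km, depth ≈ 23.9 km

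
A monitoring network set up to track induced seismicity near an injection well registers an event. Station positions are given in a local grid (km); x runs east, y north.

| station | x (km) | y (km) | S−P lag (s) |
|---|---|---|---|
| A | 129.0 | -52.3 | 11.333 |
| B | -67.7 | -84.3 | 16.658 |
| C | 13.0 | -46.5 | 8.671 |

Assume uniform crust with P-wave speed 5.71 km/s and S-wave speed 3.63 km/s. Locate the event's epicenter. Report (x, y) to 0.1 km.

x ≈ 52.2 km, y ≈ 30.5 km

Distance from S−P lag: d = Δt · v_P v_S / (v_P − v_S) = Δt · (5.71·3.63)/(5.71−3.63) ≈ 9.9650·Δt.
So d_A = 112.93, d_B = 166.00, d_C = 86.41 km.
Circle about each station: (x − 129.0)² + (y + 52.3)² = 112.93²; (x + 67.7)² + (y + 84.3)² = 166.00²; (x − 13.0)² + (y + 46.5)² = 86.41².
Subtracting pairs of circle equations eliminates x²+y² and gives linear equations (the radical axes):
-393.4 x − 64.0 y = -22489.33
-232.0 x + 11.6 y = -11758.54
Solving the 2×2 system: x ≈ 52.2, y ≈ 30.5 km.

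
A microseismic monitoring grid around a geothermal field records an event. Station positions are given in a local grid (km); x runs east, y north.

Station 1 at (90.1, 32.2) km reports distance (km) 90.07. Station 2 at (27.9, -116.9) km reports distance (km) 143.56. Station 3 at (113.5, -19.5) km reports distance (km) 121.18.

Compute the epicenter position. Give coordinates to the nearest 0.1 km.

0.4 km east, 24.0 km north

Circle about each station: (x − 90.1)² + (y − 32.2)² = 90.07²; (x − 27.9)² + (y + 116.9)² = 143.56²; (x − 113.5)² + (y + 19.5)² = 121.18².
Subtracting the Station 1 equation from the Station 2 and Station 3 equations removes the quadratic terms:
-124.4 x − 298.2 y = -7207.70
46.8 x − 103.4 y = -2464.34
Solving the 2×2 system: x ≈ 0.4, y ≈ 24.0 km.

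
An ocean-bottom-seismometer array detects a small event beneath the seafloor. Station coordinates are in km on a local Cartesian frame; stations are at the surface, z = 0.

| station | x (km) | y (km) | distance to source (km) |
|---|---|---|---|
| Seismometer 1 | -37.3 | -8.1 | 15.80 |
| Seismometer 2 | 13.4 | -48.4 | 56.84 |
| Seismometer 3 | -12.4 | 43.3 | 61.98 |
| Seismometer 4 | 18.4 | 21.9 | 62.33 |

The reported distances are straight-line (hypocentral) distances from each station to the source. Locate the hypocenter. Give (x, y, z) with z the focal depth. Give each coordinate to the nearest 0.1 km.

(-30.5, -14.6, 12.7)

Each station gives a sphere (x−x_i)² + (y−y_i)² + z² = d_i² (stations at z=0).
Subtracting the Seismometer 1 sphere from Seismometer 2 and Seismometer 3: z² cancels, leaving linear equations in x and y:
101.4 x − 80.6 y = -1915.93
49.8 x + 102.8 y = -3020.13
Solving: x ≈ -30.502, y ≈ -14.603 km (keep extra digits for the depth step; rounded: -30.5, -14.6).
Then from the Seismometer 1 sphere: z² = 15.80² − (x + 37.3)² − (y + 8.1)² with x = -30.502, y = -14.603, so z ≈ 12.694 ≈ 12.7 km.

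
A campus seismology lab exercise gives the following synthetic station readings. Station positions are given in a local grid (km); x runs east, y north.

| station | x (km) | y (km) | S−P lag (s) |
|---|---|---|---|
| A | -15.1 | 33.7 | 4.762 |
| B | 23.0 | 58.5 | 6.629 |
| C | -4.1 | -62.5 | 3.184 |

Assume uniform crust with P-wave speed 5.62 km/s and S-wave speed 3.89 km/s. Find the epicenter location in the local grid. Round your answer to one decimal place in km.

Distance from S−P lag: d = Δt · v_P v_S / (v_P − v_S) = Δt · (5.62·3.89)/(5.62−3.89) ≈ 12.6369·Δt.
So d_A = 60.18, d_B = 83.77, d_C = 40.24 km.
Circle about each station: (x + 15.1)² + (y − 33.7)² = 60.18²; (x − 23.0)² + (y − 58.5)² = 83.77²; (x + 4.1)² + (y + 62.5)² = 40.24².
Subtracting the A equation from the B and C equations removes the quadratic terms:
76.2 x + 49.6 y = -808.23
22.0 x − 192.4 y = 4561.73
Solving the 2×2 system: x ≈ 4.5, y ≈ -23.2 km.

4.5 km east, -23.2 km north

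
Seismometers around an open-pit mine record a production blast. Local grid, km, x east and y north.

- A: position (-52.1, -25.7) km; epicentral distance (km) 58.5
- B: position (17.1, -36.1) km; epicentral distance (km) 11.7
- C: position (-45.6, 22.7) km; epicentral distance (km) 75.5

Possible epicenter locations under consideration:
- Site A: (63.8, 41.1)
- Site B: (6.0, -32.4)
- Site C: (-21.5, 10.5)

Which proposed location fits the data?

For each candidate, compare |candidate − station| to the reported distance:
Site A: residuals A 75.3, B 78.5, C 35.4 → max 78.5 km
Site B: residuals A 0.0, B 0.0, C 0.0 → max 0.0 km
Site C: residuals A 11.1, B 48.8, C 48.5 → max 48.8 km
Only Site B has all residuals ≈ 0.

Site B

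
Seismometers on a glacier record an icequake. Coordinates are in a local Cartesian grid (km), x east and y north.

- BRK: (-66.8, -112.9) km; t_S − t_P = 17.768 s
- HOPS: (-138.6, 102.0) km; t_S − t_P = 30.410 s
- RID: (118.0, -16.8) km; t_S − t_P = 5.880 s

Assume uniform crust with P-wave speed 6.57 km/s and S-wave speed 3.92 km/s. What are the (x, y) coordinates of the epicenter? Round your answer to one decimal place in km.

x ≈ 100.8 km, y ≈ -71.3 km

Distance from S−P lag: d = Δt · v_P v_S / (v_P − v_S) = Δt · (6.57·3.92)/(6.57−3.92) ≈ 9.7186·Δt.
So d_BRK = 172.68, d_HOPS = 295.54, d_RID = 57.15 km.
Circle about each station: (x + 66.8)² + (y + 112.9)² = 172.68²; (x + 138.6)² + (y − 102.0)² = 295.54²; (x − 118.0)² + (y + 16.8)² = 57.15².
Subtracting pairs of circle equations eliminates x²+y² and gives linear equations (the radical axes):
-143.6 x + 429.8 y = -45120.20
369.6 x + 192.2 y = 23549.85
Solving the 2×2 system: x ≈ 100.8, y ≈ -71.3 km.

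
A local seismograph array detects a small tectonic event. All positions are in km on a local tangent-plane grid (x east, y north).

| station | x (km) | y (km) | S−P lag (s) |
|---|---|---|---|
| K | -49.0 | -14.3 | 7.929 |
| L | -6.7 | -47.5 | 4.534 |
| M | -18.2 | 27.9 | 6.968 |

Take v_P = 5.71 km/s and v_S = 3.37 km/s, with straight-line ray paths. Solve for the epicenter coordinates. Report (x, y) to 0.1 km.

x ≈ 16.1 km, y ≈ -18.0 km

Distance from S−P lag: d = Δt · v_P v_S / (v_P − v_S) = Δt · (5.71·3.37)/(5.71−3.37) ≈ 8.2234·Δt.
So d_K = 65.20, d_L = 37.28, d_M = 57.30 km.
Circle about each station: (x + 49.0)² + (y + 14.3)² = 65.20²; (x + 6.7)² + (y + 47.5)² = 37.28²; (x + 18.2)² + (y − 27.9)² = 57.30².
Subtracting pairs of circle equations eliminates x²+y² and gives linear equations (the radical axes):
84.6 x − 66.4 y = 2556.89
61.6 x + 84.4 y = -528.09
Solving the 2×2 system: x ≈ 16.1, y ≈ -18.0 km.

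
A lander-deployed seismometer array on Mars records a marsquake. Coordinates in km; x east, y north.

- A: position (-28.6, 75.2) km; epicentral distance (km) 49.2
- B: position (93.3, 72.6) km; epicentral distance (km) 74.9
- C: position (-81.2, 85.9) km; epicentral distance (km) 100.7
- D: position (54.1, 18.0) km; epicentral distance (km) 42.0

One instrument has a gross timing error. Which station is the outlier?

Solve using three stations at a time. Using A, B, C (subtract circle equations pairwise → linear system) gives (x, y) ≈ (19.5, 85.6).
Distances from that point to each station vs reported:
  A: calculated 49.2 vs reported 49.2 → residual 0.0 km
  B: calculated 74.9 vs reported 74.9 → residual 0.0 km
  C: calculated 100.7 vs reported 100.7 → residual 0.0 km
  D: calculated 76.0 vs reported 42.0 → residual 34.0 km
A, B, C are mutually consistent (residuals ≈ 0); D is off by 34.0 km.

D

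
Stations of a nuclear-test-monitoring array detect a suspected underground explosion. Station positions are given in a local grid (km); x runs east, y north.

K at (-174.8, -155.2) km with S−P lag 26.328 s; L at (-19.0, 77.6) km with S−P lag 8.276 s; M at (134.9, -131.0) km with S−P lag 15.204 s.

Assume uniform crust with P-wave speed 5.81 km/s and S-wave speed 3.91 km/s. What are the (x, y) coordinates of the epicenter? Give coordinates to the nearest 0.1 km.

(72.4, 39.7)

Distance from S−P lag: d = Δt · v_P v_S / (v_P − v_S) = Δt · (5.81·3.91)/(5.81−3.91) ≈ 11.9564·Δt.
So d_K = 314.79, d_L = 98.95, d_M = 181.78 km.
Circle about each station: (x + 174.8)² + (y + 155.2)² = 314.79²; (x + 19.0)² + (y − 77.6)² = 98.95²; (x − 134.9)² + (y + 131.0)² = 181.78².
Subtracting pairs of circle equations eliminates x²+y² and gives linear equations (the radical axes):
311.6 x + 465.6 y = 41042.32
619.4 x + 48.4 y = 46765.71
Solving the 2×2 system: x ≈ 72.4, y ≈ 39.7 km.
Check against K (with the unrounded x, y): √((x + 174.8)²+(y + 155.2)²) = 314.79 ≈ 314.79 km. ✓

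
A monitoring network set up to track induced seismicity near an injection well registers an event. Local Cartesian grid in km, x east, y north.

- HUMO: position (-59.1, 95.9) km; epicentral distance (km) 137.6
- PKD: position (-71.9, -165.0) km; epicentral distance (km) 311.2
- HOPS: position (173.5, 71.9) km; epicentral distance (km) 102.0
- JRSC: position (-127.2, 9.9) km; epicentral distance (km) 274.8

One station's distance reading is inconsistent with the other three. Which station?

JRSC

Solve using three stations at a time. Using HUMO, PKD, HOPS (subtract circle equations pairwise → linear system) gives (x, y) ≈ (78.0, 107.7).
Distances from that point to each station vs reported:
  HUMO: calculated 137.6 vs reported 137.6 → residual 0.0 km
  PKD: calculated 311.2 vs reported 311.2 → residual 0.0 km
  HOPS: calculated 102.0 vs reported 102.0 → residual 0.0 km
  JRSC: calculated 227.3 vs reported 274.8 → residual 47.5 km
HUMO, PKD, HOPS are mutually consistent (residuals ≈ 0); JRSC is off by 47.5 km.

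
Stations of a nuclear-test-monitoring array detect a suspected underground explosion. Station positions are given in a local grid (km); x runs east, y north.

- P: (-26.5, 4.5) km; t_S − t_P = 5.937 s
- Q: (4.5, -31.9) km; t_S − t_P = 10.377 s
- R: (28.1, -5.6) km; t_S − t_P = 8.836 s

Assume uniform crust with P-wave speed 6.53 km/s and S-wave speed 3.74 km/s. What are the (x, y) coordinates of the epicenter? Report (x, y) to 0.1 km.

-18.8 km east, 55.9 km north

Distance from S−P lag: d = Δt · v_P v_S / (v_P − v_S) = Δt · (6.53·3.74)/(6.53−3.74) ≈ 8.7535·Δt.
So d_P = 51.97, d_Q = 90.83, d_R = 77.35 km.
Circle about each station: (x + 26.5)² + (y − 4.5)² = 51.97²; (x − 4.5)² + (y + 31.9)² = 90.83²; (x − 28.1)² + (y + 5.6)² = 77.35².
Subtracting the P equation from the Q and R equations removes the quadratic terms:
62.0 x − 72.8 y = -5233.85
109.2 x − 20.2 y = -3183.67
Solving the 2×2 system: x ≈ -18.8, y ≈ 55.9 km.
Check against P (with the unrounded x, y): √((x + 26.5)²+(y − 4.5)²) = 51.94 ≈ 51.97 km. ✓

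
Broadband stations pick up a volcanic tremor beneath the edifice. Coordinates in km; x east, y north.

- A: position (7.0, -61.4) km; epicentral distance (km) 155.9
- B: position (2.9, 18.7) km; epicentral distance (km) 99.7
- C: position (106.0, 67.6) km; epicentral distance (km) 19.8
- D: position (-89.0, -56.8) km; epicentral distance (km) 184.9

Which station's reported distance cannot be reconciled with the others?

D

Solve using three stations at a time. Using A, B, C (subtract circle equations pairwise → linear system) gives (x, y) ≈ (86.8, 72.5).
Distances from that point to each station vs reported:
  A: calculated 155.9 vs reported 155.9 → residual 0.0 km
  B: calculated 99.7 vs reported 99.7 → residual 0.0 km
  C: calculated 19.8 vs reported 19.8 → residual 0.0 km
  D: calculated 218.3 vs reported 184.9 → residual 33.4 km
A, B, C are mutually consistent (residuals ≈ 0); D is off by 33.4 km.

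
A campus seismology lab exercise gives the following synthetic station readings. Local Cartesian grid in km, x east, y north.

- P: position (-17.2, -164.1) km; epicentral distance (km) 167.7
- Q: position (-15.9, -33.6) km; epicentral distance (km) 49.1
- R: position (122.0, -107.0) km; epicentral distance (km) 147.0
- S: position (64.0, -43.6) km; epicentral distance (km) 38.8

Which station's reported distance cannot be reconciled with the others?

Solve using three stations at a time. Using P, Q, R (subtract circle equations pairwise → linear system) gives (x, y) ≈ (20.5, -0.7).
Distances from that point to each station vs reported:
  P: calculated 167.7 vs reported 167.7 → residual 0.0 km
  Q: calculated 49.1 vs reported 49.1 → residual 0.0 km
  R: calculated 147.0 vs reported 147.0 → residual 0.0 km
  S: calculated 61.1 vs reported 38.8 → residual 22.3 km
P, Q, R are mutually consistent (residuals ≈ 0); S is off by 22.3 km.

S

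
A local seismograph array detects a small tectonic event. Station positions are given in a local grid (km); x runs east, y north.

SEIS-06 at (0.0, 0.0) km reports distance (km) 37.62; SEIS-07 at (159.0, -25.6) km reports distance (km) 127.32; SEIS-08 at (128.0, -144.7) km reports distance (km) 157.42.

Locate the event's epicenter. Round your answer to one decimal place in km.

Circle about each station: x² + y² = 37.62²; (x − 159.0)² + (y + 25.6)² = 127.32²; (x − 128.0)² + (y + 144.7)² = 157.42².
Subtracting the SEIS-06 equation from the SEIS-07 and SEIS-08 equations removes the quadratic terms:
318.0 x − 51.2 y = 11141.24
256.0 x − 289.4 y = 13956.30
Solving the 2×2 system: x ≈ 31.8, y ≈ -20.1 km.

x ≈ 31.8 km, y ≈ -20.1 km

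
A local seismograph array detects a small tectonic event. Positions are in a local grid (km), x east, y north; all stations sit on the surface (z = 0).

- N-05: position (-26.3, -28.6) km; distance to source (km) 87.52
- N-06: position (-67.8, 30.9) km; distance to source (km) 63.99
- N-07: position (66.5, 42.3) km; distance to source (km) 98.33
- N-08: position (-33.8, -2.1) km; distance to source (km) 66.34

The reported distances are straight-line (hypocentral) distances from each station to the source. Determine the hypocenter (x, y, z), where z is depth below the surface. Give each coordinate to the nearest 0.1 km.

Each station gives a sphere (x−x_i)² + (y−y_i)² + z² = d_i² (stations at z=0).
Subtracting the N-05 sphere from N-06 and N-07: z² cancels, leaving linear equations in x and y:
-83.0 x + 119.0 y = 7607.03
185.6 x + 141.8 y = 2692.85
Solving: x ≈ -22.396, y ≈ 48.304 km (keep extra digits for the depth step; rounded: -22.4, 48.3).
Then from the N-05 sphere: z² = 87.52² − (x + 26.3)² − (y + 28.6)² with x = -22.396, y = 48.304, so z ≈ 41.597 ≈ 41.6 km.

x ≈ -22.4 km, y ≈ 48.3 km, depth ≈ 41.6 km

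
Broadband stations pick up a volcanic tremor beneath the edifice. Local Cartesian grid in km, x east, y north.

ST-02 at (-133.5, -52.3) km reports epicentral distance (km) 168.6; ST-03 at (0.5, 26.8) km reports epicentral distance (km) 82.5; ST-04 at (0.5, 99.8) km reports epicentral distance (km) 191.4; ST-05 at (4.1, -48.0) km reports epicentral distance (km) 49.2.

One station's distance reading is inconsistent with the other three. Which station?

Solve using three stations at a time. Using ST-02, ST-04, ST-05 (subtract circle equations pairwise → linear system) gives (x, y) ≈ (31.0, -89.1).
Distances from that point to each station vs reported:
  ST-02: calculated 168.6 vs reported 168.6 → residual 0.0 km
  ST-03: calculated 119.9 vs reported 82.5 → residual 37.4 km
  ST-04: calculated 191.4 vs reported 191.4 → residual 0.0 km
  ST-05: calculated 49.2 vs reported 49.2 → residual 0.0 km
ST-02, ST-04, ST-05 are mutually consistent (residuals ≈ 0); ST-03 is off by 37.4 km.

ST-03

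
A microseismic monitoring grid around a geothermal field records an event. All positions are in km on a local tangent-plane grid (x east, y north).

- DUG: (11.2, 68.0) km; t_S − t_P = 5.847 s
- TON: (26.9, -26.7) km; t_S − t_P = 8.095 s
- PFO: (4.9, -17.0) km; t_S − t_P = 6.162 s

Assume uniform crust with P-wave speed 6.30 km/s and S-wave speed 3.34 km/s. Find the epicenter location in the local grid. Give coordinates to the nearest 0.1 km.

(5.7, 26.8)

Distance from S−P lag: d = Δt · v_P v_S / (v_P − v_S) = Δt · (6.30·3.34)/(6.30−3.34) ≈ 7.1088·Δt.
So d_DUG = 41.57, d_TON = 57.55, d_PFO = 43.80 km.
Circle about each station: (x − 11.2)² + (y − 68.0)² = 41.57²; (x − 26.9)² + (y + 26.7)² = 57.55²; (x − 4.9)² + (y + 17.0)² = 43.80².
Subtracting pairs of circle equations eliminates x²+y² and gives linear equations (the radical axes):
31.4 x − 189.4 y = -4896.88
-12.6 x − 170.0 y = -4626.81
Solving the 2×2 system: x ≈ 5.7, y ≈ 26.8 km.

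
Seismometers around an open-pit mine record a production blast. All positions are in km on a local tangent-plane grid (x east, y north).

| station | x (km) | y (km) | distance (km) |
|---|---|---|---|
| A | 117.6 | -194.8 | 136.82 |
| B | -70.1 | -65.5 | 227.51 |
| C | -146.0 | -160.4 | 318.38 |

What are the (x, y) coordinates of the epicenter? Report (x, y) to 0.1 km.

Circle about each station: (x − 117.6)² + (y + 194.8)² = 136.82²; (x + 70.1)² + (y + 65.5)² = 227.51²; (x + 146.0)² + (y + 160.4)² = 318.38².
Subtracting pairs of circle equations eliminates x²+y² and gives linear equations (the radical axes):
-375.4 x + 258.6 y = -75613.63
-527.2 x + 68.8 y = -87378.75
Solving the 2×2 system: x ≈ 157.4, y ≈ -63.9 km.

x ≈ 157.4 km, y ≈ -63.9 km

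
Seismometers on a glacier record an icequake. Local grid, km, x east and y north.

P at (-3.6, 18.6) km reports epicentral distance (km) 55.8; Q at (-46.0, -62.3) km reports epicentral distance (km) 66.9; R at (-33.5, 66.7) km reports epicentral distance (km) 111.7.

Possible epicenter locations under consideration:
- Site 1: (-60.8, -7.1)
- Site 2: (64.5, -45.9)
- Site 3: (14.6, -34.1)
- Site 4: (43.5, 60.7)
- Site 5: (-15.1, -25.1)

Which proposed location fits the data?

Site 3

For each candidate, compare |candidate − station| to the reported distance:
Site 1: residuals P 6.9, Q 9.8, R 33.0 → max 33.0 km
Site 2: residuals P 38.0, Q 44.8, R 37.6 → max 44.8 km
Site 3: residuals P 0.0, Q 0.1, R 0.0 → max 0.1 km
Site 4: residuals P 7.4, Q 85.2, R 34.5 → max 85.2 km
Site 5: residuals P 10.6, Q 18.5, R 18.1 → max 18.5 km
Only Site 3 has all residuals ≈ 0.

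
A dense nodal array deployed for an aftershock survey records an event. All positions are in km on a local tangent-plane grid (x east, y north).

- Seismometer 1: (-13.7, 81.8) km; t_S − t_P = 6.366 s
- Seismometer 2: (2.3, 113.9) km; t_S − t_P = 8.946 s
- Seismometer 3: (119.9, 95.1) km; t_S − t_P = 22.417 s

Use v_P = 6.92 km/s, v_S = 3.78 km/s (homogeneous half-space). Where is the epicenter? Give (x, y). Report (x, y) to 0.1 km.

Distance from S−P lag: d = Δt · v_P v_S / (v_P − v_S) = Δt · (6.92·3.78)/(6.92−3.78) ≈ 8.3304·Δt.
So d_Seismometer 1 = 53.03, d_Seismometer 2 = 74.52, d_Seismometer 3 = 186.74 km.
Circle about each station: (x + 13.7)² + (y − 81.8)² = 53.03²; (x − 2.3)² + (y − 113.9)² = 74.52²; (x − 119.9)² + (y − 95.1)² = 186.74².
Subtracting the Seismometer 1 equation from the Seismometer 2 and Seismometer 3 equations removes the quadratic terms:
32.0 x + 64.2 y = 3358.52
267.2 x + 26.6 y = -15518.56
Solving the 2×2 system: x ≈ -66.6, y ≈ 85.5 km.

x ≈ -66.6 km, y ≈ 85.5 km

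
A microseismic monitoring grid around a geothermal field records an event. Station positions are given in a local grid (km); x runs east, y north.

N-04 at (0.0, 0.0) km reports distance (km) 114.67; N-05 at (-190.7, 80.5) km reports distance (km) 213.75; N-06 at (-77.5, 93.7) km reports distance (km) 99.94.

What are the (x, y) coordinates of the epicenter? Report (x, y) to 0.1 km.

Circle about each station: x² + y² = 114.67²; (x + 190.7)² + (y − 80.5)² = 213.75²; (x + 77.5)² + (y − 93.7)² = 99.94².
Subtracting the N-04 equation from the N-05 and N-06 equations removes the quadratic terms:
-381.4 x + 161.0 y = 10306.89
-155.0 x + 187.4 y = 17947.15
Solving the 2×2 system: x ≈ 20.6, y ≈ 112.8 km.

20.6 km east, 112.8 km north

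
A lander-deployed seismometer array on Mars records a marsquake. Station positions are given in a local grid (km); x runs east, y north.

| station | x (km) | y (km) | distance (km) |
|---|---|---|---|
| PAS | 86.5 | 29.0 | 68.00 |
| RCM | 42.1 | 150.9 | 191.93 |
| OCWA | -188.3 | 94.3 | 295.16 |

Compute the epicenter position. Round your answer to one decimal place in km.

Circle about each station: (x − 86.5)² + (y − 29.0)² = 68.00²; (x − 42.1)² + (y − 150.9)² = 191.93²; (x + 188.3)² + (y − 94.3)² = 295.16².
Subtracting the PAS equation from the RCM and OCWA equations removes the quadratic terms:
-88.8 x + 243.8 y = -15993.15
-549.6 x + 130.6 y = -46469.30
Solving the 2×2 system: x ≈ 75.5, y ≈ -38.1 km.
Check against PAS (with the unrounded x, y): √((x − 86.5)²+(y − 29.0)²) = 68.00 ≈ 68.00 km. ✓

x ≈ 75.5 km, y ≈ -38.1 km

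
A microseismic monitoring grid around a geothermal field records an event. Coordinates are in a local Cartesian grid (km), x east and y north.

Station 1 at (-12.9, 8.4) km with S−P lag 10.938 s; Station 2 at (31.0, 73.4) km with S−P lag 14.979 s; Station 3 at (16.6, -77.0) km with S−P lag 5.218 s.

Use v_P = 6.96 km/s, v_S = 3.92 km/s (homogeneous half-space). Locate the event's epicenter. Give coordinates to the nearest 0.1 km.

59.4 km east, -58.0 km north

Distance from S−P lag: d = Δt · v_P v_S / (v_P − v_S) = Δt · (6.96·3.92)/(6.96−3.92) ≈ 8.9747·Δt.
So d_Station 1 = 98.17, d_Station 2 = 134.43, d_Station 3 = 46.83 km.
Circle about each station: (x + 12.9)² + (y − 8.4)² = 98.17²; (x − 31.0)² + (y − 73.4)² = 134.43²; (x − 16.6)² + (y + 77.0)² = 46.83².
Subtracting the Station 1 equation from the Station 2 and Station 3 equations removes the quadratic terms:
87.8 x + 130.0 y = -2322.49
59.0 x − 170.8 y = 13411.89
Solving the 2×2 system: x ≈ 59.4, y ≈ -58.0 km.
Check against Station 1 (with the unrounded x, y): √((x + 12.9)²+(y − 8.4)²) = 98.18 ≈ 98.17 km. ✓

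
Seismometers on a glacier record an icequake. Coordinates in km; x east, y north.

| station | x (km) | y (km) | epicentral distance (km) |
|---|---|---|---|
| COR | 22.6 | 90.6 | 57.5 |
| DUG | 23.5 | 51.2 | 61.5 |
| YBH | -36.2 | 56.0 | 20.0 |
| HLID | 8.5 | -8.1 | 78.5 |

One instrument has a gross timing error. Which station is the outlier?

Solve using three stations at a time. Using COR, DUG, YBH (subtract circle equations pairwise → linear system) gives (x, y) ≈ (-32.9, 75.7).
Distances from that point to each station vs reported:
  COR: calculated 57.5 vs reported 57.5 → residual 0.0 km
  DUG: calculated 61.5 vs reported 61.5 → residual 0.0 km
  YBH: calculated 19.9 vs reported 20.0 → residual 0.1 km
  HLID: calculated 93.4 vs reported 78.5 → residual 14.9 km
COR, DUG, YBH are mutually consistent (residuals ≈ 0); HLID is off by 14.9 km.

HLID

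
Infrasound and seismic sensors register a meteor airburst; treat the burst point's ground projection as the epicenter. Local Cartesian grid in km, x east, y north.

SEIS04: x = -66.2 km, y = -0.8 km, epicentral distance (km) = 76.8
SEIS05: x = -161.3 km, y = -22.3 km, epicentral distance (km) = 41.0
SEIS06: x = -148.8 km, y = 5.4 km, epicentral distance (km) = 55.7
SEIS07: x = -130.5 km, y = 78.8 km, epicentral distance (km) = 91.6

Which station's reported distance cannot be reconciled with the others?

SEIS07

Solve using three stations at a time. Using SEIS04, SEIS05, SEIS06 (subtract circle equations pairwise → linear system) gives (x, y) ≈ (-128.1, -46.3).
Distances from that point to each station vs reported:
  SEIS04: calculated 76.8 vs reported 76.8 → residual 0.0 km
  SEIS05: calculated 41.0 vs reported 41.0 → residual 0.0 km
  SEIS06: calculated 55.7 vs reported 55.7 → residual 0.0 km
  SEIS07: calculated 125.1 vs reported 91.6 → residual 33.5 km
SEIS04, SEIS05, SEIS06 are mutually consistent (residuals ≈ 0); SEIS07 is off by 33.5 km.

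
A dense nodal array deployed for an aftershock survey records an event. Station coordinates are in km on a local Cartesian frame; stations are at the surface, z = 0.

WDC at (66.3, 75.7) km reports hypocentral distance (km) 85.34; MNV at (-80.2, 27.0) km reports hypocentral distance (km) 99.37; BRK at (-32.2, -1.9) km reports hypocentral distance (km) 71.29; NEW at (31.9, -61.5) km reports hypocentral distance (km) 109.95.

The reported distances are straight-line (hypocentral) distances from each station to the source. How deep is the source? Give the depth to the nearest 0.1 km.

Each station gives a sphere (x−x_i)² + (y−y_i)² + z² = d_i² (stations at z=0).
Subtracting the WDC sphere from MNV and BRK: z² cancels, leaving linear equations in x and y:
-293.0 x − 97.4 y = -5556.62
-197.0 x − 155.2 y = -6885.08
Solving: x ≈ 7.296, y ≈ 35.102 km (keep extra digits for the depth step; rounded: 7.3, 35.1).
Then from the WDC sphere: z² = 85.34² − (x − 66.3)² − (y − 75.7)² with x = 7.296, y = 35.102, so z ≈ 46.403 ≈ 46.4 km.

z ≈ 46.4 km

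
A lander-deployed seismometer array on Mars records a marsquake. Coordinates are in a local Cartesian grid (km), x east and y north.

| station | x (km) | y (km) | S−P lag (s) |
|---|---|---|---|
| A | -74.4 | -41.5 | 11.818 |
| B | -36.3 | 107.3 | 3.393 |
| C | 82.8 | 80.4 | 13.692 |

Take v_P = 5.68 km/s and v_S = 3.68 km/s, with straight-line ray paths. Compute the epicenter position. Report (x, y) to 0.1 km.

Distance from S−P lag: d = Δt · v_P v_S / (v_P − v_S) = Δt · (5.68·3.68)/(5.68−3.68) ≈ 10.4512·Δt.
So d_A = 123.51, d_B = 35.46, d_C = 143.10 km.
Circle about each station: (x + 74.4)² + (y + 41.5)² = 123.51²; (x + 36.3)² + (y − 107.3)² = 35.46²; (x − 82.8)² + (y − 80.4)² = 143.10².
Subtracting pairs of circle equations eliminates x²+y² and gives linear equations (the radical axes):
76.2 x + 297.6 y = 19570.68
314.4 x + 243.8 y = 839.50
Solving the 2×2 system: x ≈ -60.3, y ≈ 81.2 km.

x ≈ -60.3 km, y ≈ 81.2 km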